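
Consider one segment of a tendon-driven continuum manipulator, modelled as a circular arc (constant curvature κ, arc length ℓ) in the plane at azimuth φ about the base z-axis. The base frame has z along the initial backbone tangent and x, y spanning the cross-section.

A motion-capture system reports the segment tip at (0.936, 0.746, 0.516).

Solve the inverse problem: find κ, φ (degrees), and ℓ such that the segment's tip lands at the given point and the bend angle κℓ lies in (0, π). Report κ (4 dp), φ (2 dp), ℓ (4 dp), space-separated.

1.4091 38.56 1.6518

ρ = √(x²+y²) = √(0.936² + 0.746²) = 1.19692
φ = atan2(y, x) mod 360° = atan2(0.746, 0.936) = 38.5551°
|p|² = ρ² + z² = 1.19692² + 0.516² = 1.69887
κ = 2ρ / |p|² = 2×1.19692 / 1.69887 = 1.40908
θ = 2·atan2(ρ, z) = 2·atan2(1.19692, 0.516) = 2.32753 rad
ℓ = θ/κ = 2.32753/1.40908 = 1.65181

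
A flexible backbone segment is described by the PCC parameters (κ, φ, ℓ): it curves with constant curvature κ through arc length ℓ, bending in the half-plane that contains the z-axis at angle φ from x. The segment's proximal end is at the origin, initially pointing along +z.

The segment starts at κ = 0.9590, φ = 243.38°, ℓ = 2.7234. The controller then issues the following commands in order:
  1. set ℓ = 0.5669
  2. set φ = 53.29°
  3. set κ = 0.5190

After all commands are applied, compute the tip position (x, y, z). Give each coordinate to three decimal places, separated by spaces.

initial: κ=0.9590, φ=243.38°, ℓ=2.7234
cmd 1: set ℓ=0.5669 → (κ,φ,ℓ)=(0.9590,243.38°,0.5669) → tip=(-0.0674,-0.1344,0.5394)
cmd 2: set φ=53.29° → (κ,φ,ℓ)=(0.9590,53.29°,0.5669) → tip=(0.0899,0.1205,0.5394)
cmd 3: set κ=0.5190 → (κ,φ,ℓ)=(0.5190,53.29°,0.5669) → tip=(0.0495,0.0664,0.5588)

0.049 0.066 0.559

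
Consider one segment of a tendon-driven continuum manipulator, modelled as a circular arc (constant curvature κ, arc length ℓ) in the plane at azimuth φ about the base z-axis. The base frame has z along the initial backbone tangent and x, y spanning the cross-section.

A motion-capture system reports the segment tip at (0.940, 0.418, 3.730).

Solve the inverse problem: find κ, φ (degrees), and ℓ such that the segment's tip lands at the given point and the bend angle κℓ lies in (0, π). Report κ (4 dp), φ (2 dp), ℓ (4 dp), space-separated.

0.1374 23.97 3.9164

ρ = √(x²+y²) = √(0.940² + 0.418²) = 1.02875
φ = atan2(y, x) mod 360° = atan2(0.418, 0.940) = 23.9738°
|p|² = ρ² + z² = 1.02875² + 3.730² = 14.97122
κ = 2ρ / |p|² = 2×1.02875 / 14.97122 = 0.13743
θ = 2·atan2(ρ, z) = 2·atan2(1.02875, 3.730) = 0.53823 rad
ℓ = θ/κ = 0.53823/0.13743 = 3.91637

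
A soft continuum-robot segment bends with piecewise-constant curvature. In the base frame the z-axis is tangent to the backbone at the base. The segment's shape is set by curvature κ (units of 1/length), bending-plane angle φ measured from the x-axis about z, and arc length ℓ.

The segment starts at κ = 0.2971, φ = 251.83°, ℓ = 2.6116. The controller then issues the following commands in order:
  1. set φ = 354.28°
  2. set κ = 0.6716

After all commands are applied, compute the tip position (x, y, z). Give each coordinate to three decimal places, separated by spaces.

1.751 -0.175 1.464

initial: κ=0.2971, φ=251.83°, ℓ=2.6116
cmd 1: set φ=354.28° → (κ,φ,ℓ)=(0.2971,354.28°,2.6116) → tip=(0.9586,-0.0960,2.3573)
cmd 2: set κ=0.6716 → (κ,φ,ℓ)=(0.6716,354.28°,2.6116) → tip=(1.7514,-0.1754,1.4641)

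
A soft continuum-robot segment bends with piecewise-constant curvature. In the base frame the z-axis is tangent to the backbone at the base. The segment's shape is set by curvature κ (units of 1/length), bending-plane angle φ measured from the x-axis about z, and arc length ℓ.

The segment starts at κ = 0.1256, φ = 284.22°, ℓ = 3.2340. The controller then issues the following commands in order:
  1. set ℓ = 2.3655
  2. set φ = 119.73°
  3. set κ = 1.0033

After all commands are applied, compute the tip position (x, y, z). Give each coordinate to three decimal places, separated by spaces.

initial: κ=0.1256, φ=284.22°, ℓ=3.2340
cmd 1: set ℓ=2.3655 → (κ,φ,ℓ)=(0.1256,284.22°,2.3655) → tip=(0.0857,-0.3381,2.3309)
cmd 2: set φ=119.73° → (κ,φ,ℓ)=(0.1256,119.73°,2.3655) → tip=(-0.1730,0.3029,2.3309)
cmd 3: set κ=1.0033 → (κ,φ,ℓ)=(1.0033,119.73°,2.3655) → tip=(-0.8497,1.4879,0.6926)

-0.850 1.488 0.693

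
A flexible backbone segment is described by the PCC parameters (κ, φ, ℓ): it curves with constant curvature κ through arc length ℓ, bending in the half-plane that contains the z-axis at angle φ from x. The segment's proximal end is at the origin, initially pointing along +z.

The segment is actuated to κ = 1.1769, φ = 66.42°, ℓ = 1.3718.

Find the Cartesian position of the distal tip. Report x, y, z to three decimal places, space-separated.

θ = κ·ℓ = 1.1769 × 1.3718 = 1.61447 rad
ρ = (1 − cos θ)/κ = (1 − -0.04366)/1.1769 = 0.88679
z = sin θ / κ = 0.99905/1.1769 = 0.84888
x = ρ cos φ = 0.88679 × cos(66.42°) = 0.35474
y = ρ sin φ = 0.88679 × sin(66.42°) = 0.81274

0.355 0.813 0.849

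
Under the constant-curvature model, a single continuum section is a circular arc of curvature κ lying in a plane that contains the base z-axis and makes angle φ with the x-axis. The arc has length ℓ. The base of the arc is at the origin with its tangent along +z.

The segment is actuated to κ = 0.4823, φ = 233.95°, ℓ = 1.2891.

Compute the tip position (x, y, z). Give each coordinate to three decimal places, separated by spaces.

θ = κ·ℓ = 0.4823 × 1.2891 = 0.62173 rad
ρ = (1 − cos θ)/κ = (1 − 0.81287)/0.4823 = 0.38799
z = sin θ / κ = 0.58244/0.4823 = 1.20764
x = ρ cos φ = 0.38799 × cos(233.95°) = -0.22833
y = ρ sin φ = 0.38799 × sin(233.95°) = -0.31369

-0.228 -0.314 1.208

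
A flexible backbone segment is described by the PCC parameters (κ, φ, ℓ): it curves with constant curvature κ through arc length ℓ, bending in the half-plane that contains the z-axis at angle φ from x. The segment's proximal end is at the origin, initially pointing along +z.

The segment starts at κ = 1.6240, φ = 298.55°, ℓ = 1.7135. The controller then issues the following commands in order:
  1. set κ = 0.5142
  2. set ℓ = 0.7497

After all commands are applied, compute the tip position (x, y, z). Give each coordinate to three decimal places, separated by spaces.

initial: κ=1.6240, φ=298.55°, ℓ=1.7135
cmd 1: set κ=0.5142 → (κ,φ,ℓ)=(0.5142,298.55°,1.7135) → tip=(0.3380,-0.6213,1.5002)
cmd 2: set ℓ=0.7497 → (κ,φ,ℓ)=(0.5142,298.55°,0.7497) → tip=(0.0682,-0.1254,0.7313)

0.068 -0.125 0.731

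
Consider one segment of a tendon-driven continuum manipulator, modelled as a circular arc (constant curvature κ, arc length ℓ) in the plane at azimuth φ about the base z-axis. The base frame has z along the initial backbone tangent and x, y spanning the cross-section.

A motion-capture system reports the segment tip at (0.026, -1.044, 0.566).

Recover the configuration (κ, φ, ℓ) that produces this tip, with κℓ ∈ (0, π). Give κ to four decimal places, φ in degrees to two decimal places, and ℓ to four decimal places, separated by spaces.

ρ = √(x²+y²) = √(0.026² + -1.044²) = 1.04432
φ = atan2(y, x) mod 360° = atan2(-1.044, 0.026) = 271.4266°
|p|² = ρ² + z² = 1.04432² + 0.566² = 1.41097
κ = 2ρ / |p|² = 2×1.04432 / 1.41097 = 1.48029
θ = 2·atan2(ρ, z) = 2·atan2(1.04432, 0.566) = 2.14827 rad
ℓ = θ/κ = 2.14827/1.48029 = 1.45124

1.4803 271.43 1.4512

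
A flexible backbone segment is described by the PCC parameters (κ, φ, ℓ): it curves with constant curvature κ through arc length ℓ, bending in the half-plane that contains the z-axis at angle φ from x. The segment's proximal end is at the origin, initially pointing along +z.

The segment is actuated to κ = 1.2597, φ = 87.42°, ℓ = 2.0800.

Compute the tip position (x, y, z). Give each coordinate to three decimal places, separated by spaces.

θ = κ·ℓ = 1.2597 × 2.0800 = 2.62018 rad
ρ = (1 − cos θ)/κ = (1 − -0.86711)/1.2597 = 1.48219
z = sin θ / κ = 0.49811/1.2597 = 0.39542
x = ρ cos φ = 1.48219 × cos(87.42°) = 0.06672
y = ρ sin φ = 1.48219 × sin(87.42°) = 1.48069

0.067 1.481 0.395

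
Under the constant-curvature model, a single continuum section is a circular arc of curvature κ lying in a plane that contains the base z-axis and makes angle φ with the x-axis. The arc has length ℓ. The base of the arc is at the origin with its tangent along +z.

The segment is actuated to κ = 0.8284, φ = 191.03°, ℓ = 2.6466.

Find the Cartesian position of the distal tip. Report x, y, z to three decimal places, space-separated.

θ = κ·ℓ = 0.8284 × 2.6466 = 2.19244 rad
ρ = (1 − cos θ)/κ = (1 − -0.58237)/0.8284 = 1.91016
z = sin θ / κ = 0.81292/0.8284 = 0.98131
x = ρ cos φ = 1.91016 × cos(191.03°) = -1.87487
y = ρ sin φ = 1.91016 × sin(191.03°) = -0.36546

-1.875 -0.365 0.981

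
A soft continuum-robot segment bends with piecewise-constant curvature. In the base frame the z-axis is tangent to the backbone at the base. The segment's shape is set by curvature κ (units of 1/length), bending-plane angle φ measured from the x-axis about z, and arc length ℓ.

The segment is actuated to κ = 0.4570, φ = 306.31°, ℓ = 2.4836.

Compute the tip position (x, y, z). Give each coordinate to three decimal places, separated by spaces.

0.749 -1.019 1.984

θ = κ·ℓ = 0.4570 × 2.4836 = 1.13501 rad
ρ = (1 − cos θ)/κ = (1 − 0.42213)/0.4570 = 1.26449
z = sin θ / κ = 0.90654/0.4570 = 1.98367
x = ρ cos φ = 1.26449 × cos(306.31°) = 0.74877
y = ρ sin φ = 1.26449 × sin(306.31°) = -1.01896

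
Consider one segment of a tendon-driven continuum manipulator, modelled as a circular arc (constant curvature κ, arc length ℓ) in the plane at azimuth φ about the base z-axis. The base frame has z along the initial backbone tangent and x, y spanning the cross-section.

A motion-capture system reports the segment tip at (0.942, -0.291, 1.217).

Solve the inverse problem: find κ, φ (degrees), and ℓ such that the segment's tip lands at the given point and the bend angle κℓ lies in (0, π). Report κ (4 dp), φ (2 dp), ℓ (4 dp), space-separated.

0.8038 342.83 1.6941

ρ = √(x²+y²) = √(0.942² + -0.291²) = 0.98592
φ = atan2(y, x) mod 360° = atan2(-0.291, 0.942) = 342.8332°
|p|² = ρ² + z² = 0.98592² + 1.217² = 2.45313
κ = 2ρ / |p|² = 2×0.98592 / 2.45313 = 0.80381
θ = 2·atan2(ρ, z) = 2·atan2(0.98592, 1.217) = 1.36177 rad
ℓ = θ/κ = 1.36177/0.80381 = 1.69415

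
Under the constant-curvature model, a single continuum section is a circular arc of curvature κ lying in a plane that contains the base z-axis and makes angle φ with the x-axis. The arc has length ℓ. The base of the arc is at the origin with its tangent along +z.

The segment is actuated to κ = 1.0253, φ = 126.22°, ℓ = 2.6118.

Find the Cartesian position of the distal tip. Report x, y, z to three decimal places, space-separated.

-1.092 1.491 0.436

θ = κ·ℓ = 1.0253 × 2.6118 = 2.67788 rad
ρ = (1 − cos θ)/κ = (1 − -0.89440)/1.0253 = 1.84765
z = sin θ / κ = 0.44727/1.0253 = 0.43624
x = ρ cos φ = 1.84765 × cos(126.22°) = -1.09175
y = ρ sin φ = 1.84765 × sin(126.22°) = 1.49060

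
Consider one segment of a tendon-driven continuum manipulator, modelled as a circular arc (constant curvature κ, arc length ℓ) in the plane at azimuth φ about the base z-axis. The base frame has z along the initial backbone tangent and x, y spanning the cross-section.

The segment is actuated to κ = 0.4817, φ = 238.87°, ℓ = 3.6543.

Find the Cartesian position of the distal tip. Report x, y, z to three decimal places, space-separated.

-1.275 -2.112 2.039

θ = κ·ℓ = 0.4817 × 3.6543 = 1.76028 rad
ρ = (1 − cos θ)/κ = (1 − -0.18835)/0.4817 = 2.46699
z = sin θ / κ = 0.98210/0.4817 = 2.03883
x = ρ cos φ = 2.46699 × cos(238.87°) = -1.27539
y = ρ sin φ = 2.46699 × sin(238.87°) = -2.11173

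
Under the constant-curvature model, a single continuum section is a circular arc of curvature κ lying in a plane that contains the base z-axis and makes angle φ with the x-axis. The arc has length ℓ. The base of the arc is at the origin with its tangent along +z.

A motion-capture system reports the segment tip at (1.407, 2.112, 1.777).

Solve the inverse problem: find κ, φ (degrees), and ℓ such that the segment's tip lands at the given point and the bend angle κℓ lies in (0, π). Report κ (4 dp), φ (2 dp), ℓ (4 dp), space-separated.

ρ = √(x²+y²) = √(1.407² + 2.112²) = 2.53775
φ = atan2(y, x) mod 360° = atan2(2.112, 1.407) = 56.3287°
|p|² = ρ² + z² = 2.53775² + 1.777² = 9.59792
κ = 2ρ / |p|² = 2×2.53775 / 9.59792 = 0.52881
θ = 2·atan2(ρ, z) = 2·atan2(2.53775, 1.777) = 1.91984 rad
ℓ = θ/κ = 1.91984/0.52881 = 3.63047

0.5288 56.33 3.6305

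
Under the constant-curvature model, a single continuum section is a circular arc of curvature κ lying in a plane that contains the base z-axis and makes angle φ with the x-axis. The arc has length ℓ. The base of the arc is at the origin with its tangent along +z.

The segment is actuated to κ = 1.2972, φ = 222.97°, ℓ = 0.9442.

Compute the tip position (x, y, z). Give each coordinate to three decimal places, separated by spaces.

-0.373 -0.347 0.725

θ = κ·ℓ = 1.2972 × 0.9442 = 1.22482 rad
ρ = (1 − cos θ)/κ = (1 − 0.33912)/1.2972 = 0.50947
z = sin θ / κ = 0.94074/1.2972 = 0.72521
x = ρ cos φ = 0.50947 × cos(222.97°) = -0.37278
y = ρ sin φ = 0.50947 × sin(222.97°) = -0.34726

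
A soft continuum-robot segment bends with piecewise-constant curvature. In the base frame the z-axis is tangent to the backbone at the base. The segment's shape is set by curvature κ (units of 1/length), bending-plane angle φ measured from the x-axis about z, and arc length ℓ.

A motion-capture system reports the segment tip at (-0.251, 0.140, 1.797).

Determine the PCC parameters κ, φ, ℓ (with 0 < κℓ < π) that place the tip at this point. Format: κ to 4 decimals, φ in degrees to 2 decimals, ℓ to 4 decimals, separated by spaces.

ρ = √(x²+y²) = √(-0.251² + 0.140²) = 0.28740
φ = atan2(y, x) mod 360° = atan2(0.140, -0.251) = 150.8486°
|p|² = ρ² + z² = 0.28740² + 1.797² = 3.31181
κ = 2ρ / |p|² = 2×0.28740 / 3.31181 = 0.17356
θ = 2·atan2(ρ, z) = 2·atan2(0.28740, 1.797) = 0.31718 rad
ℓ = θ/κ = 0.31718/0.17356 = 1.82749

0.1736 150.85 1.8275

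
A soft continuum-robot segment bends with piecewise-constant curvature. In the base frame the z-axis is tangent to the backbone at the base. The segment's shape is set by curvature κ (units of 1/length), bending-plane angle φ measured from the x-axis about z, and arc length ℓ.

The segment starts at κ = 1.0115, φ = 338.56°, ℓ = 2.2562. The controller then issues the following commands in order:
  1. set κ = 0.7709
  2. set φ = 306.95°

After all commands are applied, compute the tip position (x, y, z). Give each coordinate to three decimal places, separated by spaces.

0.911 -1.211 1.279

initial: κ=1.0115, φ=338.56°, ℓ=2.2562
cmd 1: set κ=0.7709 → (κ,φ,ℓ)=(0.7709,338.56°,2.2562) → tip=(1.4099,-0.5537,1.2788)
cmd 2: set φ=306.95° → (κ,φ,ℓ)=(0.7709,306.95°,2.2562) → tip=(0.9105,-1.2105,1.2788)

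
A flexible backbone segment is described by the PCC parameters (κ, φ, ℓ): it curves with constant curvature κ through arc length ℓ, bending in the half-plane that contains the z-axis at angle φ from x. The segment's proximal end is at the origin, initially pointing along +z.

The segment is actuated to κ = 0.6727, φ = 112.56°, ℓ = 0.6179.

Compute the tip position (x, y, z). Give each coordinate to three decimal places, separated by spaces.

-0.049 0.117 0.600

θ = κ·ℓ = 0.6727 × 0.6179 = 0.41566 rad
ρ = (1 − cos θ)/κ = (1 − 0.91485)/0.6727 = 0.12658
z = sin θ / κ = 0.40380/0.6727 = 0.60026
x = ρ cos φ = 0.12658 × cos(112.56°) = -0.04856
y = ρ sin φ = 0.12658 × sin(112.56°) = 0.11689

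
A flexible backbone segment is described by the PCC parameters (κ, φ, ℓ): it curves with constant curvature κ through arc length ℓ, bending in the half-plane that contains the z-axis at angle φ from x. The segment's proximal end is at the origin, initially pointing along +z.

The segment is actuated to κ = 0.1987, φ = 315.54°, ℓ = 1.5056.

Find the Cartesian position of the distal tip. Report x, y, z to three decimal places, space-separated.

θ = κ·ℓ = 0.1987 × 1.5056 = 0.29916 rad
ρ = (1 − cos θ)/κ = (1 − 0.95558)/0.1987 = 0.22354
z = sin θ / κ = 0.29472/0.1987 = 1.48324
x = ρ cos φ = 0.22354 × cos(315.54°) = 0.15955
y = ρ sin φ = 0.22354 × sin(315.54°) = -0.15657

0.160 -0.157 1.483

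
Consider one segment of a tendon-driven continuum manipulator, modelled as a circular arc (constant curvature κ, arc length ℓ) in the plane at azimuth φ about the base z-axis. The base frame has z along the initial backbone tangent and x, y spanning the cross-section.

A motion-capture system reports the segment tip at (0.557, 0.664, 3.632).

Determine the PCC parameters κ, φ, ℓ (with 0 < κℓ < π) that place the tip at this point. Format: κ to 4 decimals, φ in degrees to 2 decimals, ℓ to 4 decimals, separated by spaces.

ρ = √(x²+y²) = √(0.557² + 0.664²) = 0.86669
φ = atan2(y, x) mod 360° = atan2(0.664, 0.557) = 50.0082°
|p|² = ρ² + z² = 0.86669² + 3.632² = 13.94257
κ = 2ρ / |p|² = 2×0.86669 / 13.94257 = 0.12432
θ = 2·atan2(ρ, z) = 2·atan2(0.86669, 3.632) = 0.46849 rad
ℓ = θ/κ = 0.46849/0.12432 = 3.76834

0.1243 50.01 3.7683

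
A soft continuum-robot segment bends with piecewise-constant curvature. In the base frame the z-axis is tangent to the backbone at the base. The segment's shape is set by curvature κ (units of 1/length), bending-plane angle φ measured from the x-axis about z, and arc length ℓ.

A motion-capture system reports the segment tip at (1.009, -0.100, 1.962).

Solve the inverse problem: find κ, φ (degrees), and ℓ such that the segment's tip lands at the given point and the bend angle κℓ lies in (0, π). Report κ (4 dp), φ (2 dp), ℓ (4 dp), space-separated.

0.4158 354.34 2.2945

ρ = √(x²+y²) = √(1.009² + -0.100²) = 1.01394
φ = atan2(y, x) mod 360° = atan2(-0.100, 1.009) = 354.3400°
|p|² = ρ² + z² = 1.01394² + 1.962² = 4.87753
κ = 2ρ / |p|² = 2×1.01394 / 4.87753 = 0.41576
θ = 2·atan2(ρ, z) = 2·atan2(1.01394, 1.962) = 0.95398 rad
ℓ = θ/κ = 0.95398/0.41576 = 2.29454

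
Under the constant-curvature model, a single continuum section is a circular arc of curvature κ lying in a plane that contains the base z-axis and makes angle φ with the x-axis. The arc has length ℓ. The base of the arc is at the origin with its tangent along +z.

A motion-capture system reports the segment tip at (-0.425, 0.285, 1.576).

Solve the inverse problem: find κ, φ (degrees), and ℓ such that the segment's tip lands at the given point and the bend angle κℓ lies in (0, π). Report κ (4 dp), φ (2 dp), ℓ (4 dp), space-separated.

ρ = √(x²+y²) = √(-0.425² + 0.285²) = 0.51171
φ = atan2(y, x) mod 360° = atan2(0.285, -0.425) = 146.1547°
|p|² = ρ² + z² = 0.51171² + 1.576² = 2.74563
κ = 2ρ / |p|² = 2×0.51171 / 2.74563 = 0.37275
θ = 2·atan2(ρ, z) = 2·atan2(0.51171, 1.576) = 0.62790 rad
ℓ = θ/κ = 0.62790/0.37275 = 1.68453

0.3727 146.15 1.6845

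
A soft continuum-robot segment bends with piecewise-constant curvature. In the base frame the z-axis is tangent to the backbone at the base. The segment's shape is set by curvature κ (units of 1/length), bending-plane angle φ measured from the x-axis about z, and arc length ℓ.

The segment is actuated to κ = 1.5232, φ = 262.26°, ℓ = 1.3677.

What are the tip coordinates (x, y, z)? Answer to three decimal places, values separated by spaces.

θ = κ·ℓ = 1.5232 × 1.3677 = 2.08328 rad
ρ = (1 − cos θ)/κ = (1 − -0.49034)/1.5232 = 0.97843
z = sin θ / κ = 0.87153/1.5232 = 0.57217
x = ρ cos φ = 0.97843 × cos(262.26°) = -0.13177
y = ρ sin φ = 0.97843 × sin(262.26°) = -0.96952

-0.132 -0.970 0.572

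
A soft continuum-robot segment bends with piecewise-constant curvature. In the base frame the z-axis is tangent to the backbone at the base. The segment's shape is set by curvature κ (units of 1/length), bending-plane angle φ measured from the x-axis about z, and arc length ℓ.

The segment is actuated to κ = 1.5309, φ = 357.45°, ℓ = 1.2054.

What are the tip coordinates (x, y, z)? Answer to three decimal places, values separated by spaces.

0.829 -0.037 0.629

θ = κ·ℓ = 1.5309 × 1.2054 = 1.84535 rad
ρ = (1 − cos θ)/κ = (1 − -0.27111)/1.5309 = 0.83031
z = sin θ / κ = 0.96255/1.5309 = 0.62875
x = ρ cos φ = 0.83031 × cos(357.45°) = 0.82948
y = ρ sin φ = 0.83031 × sin(357.45°) = -0.03694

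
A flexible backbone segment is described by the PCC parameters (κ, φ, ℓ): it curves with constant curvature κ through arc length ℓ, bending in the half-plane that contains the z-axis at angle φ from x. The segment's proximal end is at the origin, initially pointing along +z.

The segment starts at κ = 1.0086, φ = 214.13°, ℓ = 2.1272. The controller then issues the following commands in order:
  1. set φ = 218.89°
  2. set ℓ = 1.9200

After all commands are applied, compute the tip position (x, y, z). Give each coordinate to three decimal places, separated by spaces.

initial: κ=1.0086, φ=214.13°, ℓ=2.1272
cmd 1: set φ=218.89° → (κ,φ,ℓ)=(1.0086,218.89°,2.1272) → tip=(-1.1912,-0.9608,0.8322)
cmd 2: set ℓ=1.9200 → (κ,φ,ℓ)=(1.0086,218.89°,1.9200) → tip=(-1.0477,-0.8451,0.9259)

-1.048 -0.845 0.926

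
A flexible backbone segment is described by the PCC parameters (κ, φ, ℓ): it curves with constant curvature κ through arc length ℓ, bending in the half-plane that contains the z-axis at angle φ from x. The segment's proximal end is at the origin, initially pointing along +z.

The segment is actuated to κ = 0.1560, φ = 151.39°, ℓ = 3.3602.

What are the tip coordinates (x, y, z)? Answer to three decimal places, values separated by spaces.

θ = κ·ℓ = 0.1560 × 3.3602 = 0.52419 rad
ρ = (1 − cos θ)/κ = (1 − 0.86573)/0.1560 = 0.86071
z = sin θ / κ = 0.50051/0.1560 = 3.20842
x = ρ cos φ = 0.86071 × cos(151.39°) = -0.75562
y = ρ sin φ = 0.86071 × sin(151.39°) = 0.41215

-0.756 0.412 3.208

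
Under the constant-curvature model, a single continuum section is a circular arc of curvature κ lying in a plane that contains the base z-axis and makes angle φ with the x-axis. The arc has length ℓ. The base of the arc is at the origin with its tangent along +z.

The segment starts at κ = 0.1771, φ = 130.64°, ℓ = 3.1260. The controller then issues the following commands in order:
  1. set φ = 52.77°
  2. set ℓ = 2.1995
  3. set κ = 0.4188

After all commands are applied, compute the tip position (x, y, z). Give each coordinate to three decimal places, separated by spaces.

0.571 0.751 1.901

initial: κ=0.1771, φ=130.64°, ℓ=3.1260
cmd 1: set φ=52.77° → (κ,φ,ℓ)=(0.1771,52.77°,3.1260) → tip=(0.5103,0.6715,2.9687)
cmd 2: set ℓ=2.1995 → (κ,φ,ℓ)=(0.1771,52.77°,2.1995) → tip=(0.2559,0.3368,2.1443)
cmd 3: set κ=0.4188 → (κ,φ,ℓ)=(0.4188,52.77°,2.1995) → tip=(0.5708,0.7511,1.9014)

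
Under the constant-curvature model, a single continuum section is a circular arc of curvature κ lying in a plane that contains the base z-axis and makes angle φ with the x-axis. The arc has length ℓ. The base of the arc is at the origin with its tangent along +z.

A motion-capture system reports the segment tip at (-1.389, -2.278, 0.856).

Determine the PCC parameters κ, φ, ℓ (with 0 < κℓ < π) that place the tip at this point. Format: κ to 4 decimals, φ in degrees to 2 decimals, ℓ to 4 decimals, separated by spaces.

ρ = √(x²+y²) = √(-1.389² + -2.278²) = 2.66807
φ = atan2(y, x) mod 360° = atan2(-2.278, -1.389) = 238.6274°
|p|² = ρ² + z² = 2.66807² + 0.856² = 7.85134
κ = 2ρ / |p|² = 2×2.66807 / 7.85134 = 0.67965
θ = 2·atan2(ρ, z) = 2·atan2(2.66807, 0.856) = 2.52068 rad
ℓ = θ/κ = 2.52068/0.67965 = 3.70881

0.6796 238.63 3.7088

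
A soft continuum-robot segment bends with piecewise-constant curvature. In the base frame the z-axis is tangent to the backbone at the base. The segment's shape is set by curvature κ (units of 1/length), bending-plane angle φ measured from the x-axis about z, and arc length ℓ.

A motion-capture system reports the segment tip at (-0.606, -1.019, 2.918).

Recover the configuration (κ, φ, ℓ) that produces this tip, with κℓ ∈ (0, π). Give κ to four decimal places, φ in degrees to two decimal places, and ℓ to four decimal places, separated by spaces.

ρ = √(x²+y²) = √(-0.606² + -1.019²) = 1.18558
φ = atan2(y, x) mod 360° = atan2(-1.019, -0.606) = 239.2600°
|p|² = ρ² + z² = 1.18558² + 2.918² = 9.92032
κ = 2ρ / |p|² = 2×1.18558 / 9.92032 = 0.23902
θ = 2·atan2(ρ, z) = 2·atan2(1.18558, 2.918) = 0.77185 rad
ℓ = θ/κ = 0.77185/0.23902 = 3.22922

0.2390 239.26 3.2292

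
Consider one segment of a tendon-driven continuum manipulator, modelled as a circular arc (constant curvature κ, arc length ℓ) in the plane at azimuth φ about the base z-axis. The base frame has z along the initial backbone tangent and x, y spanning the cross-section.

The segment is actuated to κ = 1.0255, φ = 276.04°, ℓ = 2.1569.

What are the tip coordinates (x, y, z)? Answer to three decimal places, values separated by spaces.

0.164 -1.550 0.782

θ = κ·ℓ = 1.0255 × 2.1569 = 2.21190 rad
ρ = (1 − cos θ)/κ = (1 − -0.59808)/1.0255 = 1.55834
z = sin θ / κ = 0.80144/1.0255 = 0.78151
x = ρ cos φ = 1.55834 × cos(276.04°) = 0.16397
y = ρ sin φ = 1.55834 × sin(276.04°) = -1.54969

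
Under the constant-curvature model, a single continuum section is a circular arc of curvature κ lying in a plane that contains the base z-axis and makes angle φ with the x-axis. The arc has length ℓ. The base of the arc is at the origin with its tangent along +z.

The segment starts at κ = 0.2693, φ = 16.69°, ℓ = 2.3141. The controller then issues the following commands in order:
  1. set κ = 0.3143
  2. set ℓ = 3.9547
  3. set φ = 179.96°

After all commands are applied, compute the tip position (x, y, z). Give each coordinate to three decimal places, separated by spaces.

-2.157 0.002 3.012

initial: κ=0.2693, φ=16.69°, ℓ=2.3141
cmd 1: set κ=0.3143 → (κ,φ,ℓ)=(0.3143,16.69°,2.3141) → tip=(0.7712,0.2312,2.1154)
cmd 2: set ℓ=3.9547 → (κ,φ,ℓ)=(0.3143,16.69°,3.9547) → tip=(2.0663,0.6195,3.0122)
cmd 3: set φ=179.96° → (κ,φ,ℓ)=(0.3143,179.96°,3.9547) → tip=(-2.1572,0.0015,3.0122)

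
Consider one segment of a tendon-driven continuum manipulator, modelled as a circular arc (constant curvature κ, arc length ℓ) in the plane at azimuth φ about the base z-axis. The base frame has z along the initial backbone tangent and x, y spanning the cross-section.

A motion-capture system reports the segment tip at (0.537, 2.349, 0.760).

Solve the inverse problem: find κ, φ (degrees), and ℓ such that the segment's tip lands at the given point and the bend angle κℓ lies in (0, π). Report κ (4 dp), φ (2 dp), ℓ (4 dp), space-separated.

0.7549 77.12 3.3521

ρ = √(x²+y²) = √(0.537² + 2.349²) = 2.40960
φ = atan2(y, x) mod 360° = atan2(2.349, 0.537) = 77.1230°
|p|² = ρ² + z² = 2.40960² + 0.760² = 6.38377
κ = 2ρ / |p|² = 2×2.40960 / 6.38377 = 0.75491
θ = 2·atan2(ρ, z) = 2·atan2(2.40960, 0.760) = 2.53053 rad
ℓ = θ/κ = 2.53053/0.75491 = 3.35208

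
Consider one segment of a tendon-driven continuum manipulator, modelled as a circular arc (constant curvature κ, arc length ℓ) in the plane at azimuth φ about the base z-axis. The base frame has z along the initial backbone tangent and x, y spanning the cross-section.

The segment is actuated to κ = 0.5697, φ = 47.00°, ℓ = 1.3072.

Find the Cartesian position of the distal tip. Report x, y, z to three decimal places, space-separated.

0.317 0.340 1.190

θ = κ·ℓ = 0.5697 × 1.3072 = 0.74471 rad
ρ = (1 − cos θ)/κ = (1 − 0.73528)/0.5697 = 0.46466
z = sin θ / κ = 0.67776/0.5697 = 1.18968
x = ρ cos φ = 0.46466 × cos(47.00°) = 0.31690
y = ρ sin φ = 0.46466 × sin(47.00°) = 0.33983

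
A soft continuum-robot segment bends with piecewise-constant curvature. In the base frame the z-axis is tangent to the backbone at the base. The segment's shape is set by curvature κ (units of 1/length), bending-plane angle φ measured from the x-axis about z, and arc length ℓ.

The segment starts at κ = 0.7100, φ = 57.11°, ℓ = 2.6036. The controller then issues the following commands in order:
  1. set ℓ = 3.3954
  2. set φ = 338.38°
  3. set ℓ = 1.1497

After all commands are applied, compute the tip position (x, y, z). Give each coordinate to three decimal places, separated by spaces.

initial: κ=0.7100, φ=57.11°, ℓ=2.6036
cmd 1: set ℓ=3.3954 → (κ,φ,ℓ)=(0.7100,57.11°,3.3954) → tip=(1.3343,2.0633,0.9402)
cmd 2: set φ=338.38° → (κ,φ,ℓ)=(0.7100,338.38°,3.3954) → tip=(2.2843,-0.9053,0.9402)
cmd 3: set ℓ=1.1497 → (κ,φ,ℓ)=(0.7100,338.38°,1.1497) → tip=(0.4125,-0.1635,1.0262)

0.413 -0.164 1.026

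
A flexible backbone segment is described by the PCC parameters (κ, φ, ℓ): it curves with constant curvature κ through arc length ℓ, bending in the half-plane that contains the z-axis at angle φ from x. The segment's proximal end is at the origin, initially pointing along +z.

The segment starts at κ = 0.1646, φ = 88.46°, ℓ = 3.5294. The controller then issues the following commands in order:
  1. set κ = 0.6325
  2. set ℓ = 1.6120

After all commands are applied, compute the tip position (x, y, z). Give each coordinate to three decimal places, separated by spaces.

initial: κ=0.1646, φ=88.46°, ℓ=3.5294
cmd 1: set κ=0.6325 → (κ,φ,ℓ)=(0.6325,88.46°,3.5294) → tip=(0.0686,2.5514,1.2475)
cmd 2: set ℓ=1.6120 → (κ,φ,ℓ)=(0.6325,88.46°,1.6120) → tip=(0.0202,0.7527,1.3469)

0.020 0.753 1.347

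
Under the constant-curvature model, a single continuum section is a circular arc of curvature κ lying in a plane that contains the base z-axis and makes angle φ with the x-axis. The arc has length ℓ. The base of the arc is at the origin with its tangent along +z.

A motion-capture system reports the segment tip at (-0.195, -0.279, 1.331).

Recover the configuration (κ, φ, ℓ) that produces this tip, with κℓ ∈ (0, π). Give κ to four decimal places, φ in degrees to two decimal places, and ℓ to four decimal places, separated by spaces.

ρ = √(x²+y²) = √(-0.195² + -0.279²) = 0.34039
φ = atan2(y, x) mod 360° = atan2(-0.279, -0.195) = 235.0493°
|p|² = ρ² + z² = 0.34039² + 1.331² = 1.88743
κ = 2ρ / |p|² = 2×0.34039 / 1.88743 = 0.36069
θ = 2·atan2(ρ, z) = 2·atan2(0.34039, 1.331) = 0.50075 rad
ℓ = θ/κ = 0.50075/0.36069 = 1.38830

0.3607 235.05 1.3883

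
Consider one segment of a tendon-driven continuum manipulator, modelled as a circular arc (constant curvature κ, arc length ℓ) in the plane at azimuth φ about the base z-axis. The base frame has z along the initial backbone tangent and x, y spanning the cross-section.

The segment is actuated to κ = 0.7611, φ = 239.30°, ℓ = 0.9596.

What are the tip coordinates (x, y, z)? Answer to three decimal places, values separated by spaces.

-0.171 -0.288 0.877

θ = κ·ℓ = 0.7611 × 0.9596 = 0.73035 rad
ρ = (1 − cos θ)/κ = (1 − 0.74494)/0.7611 = 0.33512
z = sin θ / κ = 0.66713/0.7611 = 0.87654
x = ρ cos φ = 0.33512 × cos(239.30°) = -0.17109
y = ρ sin φ = 0.33512 × sin(239.30°) = -0.28815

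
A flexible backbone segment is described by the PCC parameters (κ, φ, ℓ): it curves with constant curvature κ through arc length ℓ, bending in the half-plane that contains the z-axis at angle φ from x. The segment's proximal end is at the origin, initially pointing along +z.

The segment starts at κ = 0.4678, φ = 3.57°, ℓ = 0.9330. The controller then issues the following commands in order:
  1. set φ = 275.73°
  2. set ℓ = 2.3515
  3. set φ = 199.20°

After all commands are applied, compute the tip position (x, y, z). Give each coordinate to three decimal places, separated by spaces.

initial: κ=0.4678, φ=3.57°, ℓ=0.9330
cmd 1: set φ=275.73° → (κ,φ,ℓ)=(0.4678,275.73°,0.9330) → tip=(0.0200,-0.1994,0.9037)
cmd 2: set ℓ=2.3515 → (κ,φ,ℓ)=(0.4678,275.73°,2.3515) → tip=(0.1166,-1.1623,1.9051)
cmd 3: set φ=199.20° → (κ,φ,ℓ)=(0.4678,199.20°,2.3515) → tip=(-1.1031,-0.3841,1.9051)

-1.103 -0.384 1.905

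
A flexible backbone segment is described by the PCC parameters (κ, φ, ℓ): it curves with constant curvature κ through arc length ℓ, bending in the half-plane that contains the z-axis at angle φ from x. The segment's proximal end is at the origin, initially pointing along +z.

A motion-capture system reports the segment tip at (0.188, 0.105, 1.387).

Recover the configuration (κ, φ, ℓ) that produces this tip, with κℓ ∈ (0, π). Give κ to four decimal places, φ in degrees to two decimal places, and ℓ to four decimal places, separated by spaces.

0.2186 29.18 1.4092

ρ = √(x²+y²) = √(0.188² + 0.105²) = 0.21533
φ = atan2(y, x) mod 360° = atan2(0.105, 0.188) = 29.1838°
|p|² = ρ² + z² = 0.21533² + 1.387² = 1.97014
κ = 2ρ / |p|² = 2×0.21533 / 1.97014 = 0.21860
θ = 2·atan2(ρ, z) = 2·atan2(0.21533, 1.387) = 0.30804 rad
ℓ = θ/κ = 0.30804/0.21860 = 1.40918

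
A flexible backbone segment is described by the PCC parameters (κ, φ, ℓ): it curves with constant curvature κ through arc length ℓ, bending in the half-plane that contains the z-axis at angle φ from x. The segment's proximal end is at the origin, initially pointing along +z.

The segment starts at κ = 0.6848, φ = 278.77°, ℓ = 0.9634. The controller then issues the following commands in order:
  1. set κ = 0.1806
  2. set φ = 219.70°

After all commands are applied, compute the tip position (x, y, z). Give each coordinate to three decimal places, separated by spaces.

-0.064 -0.053 0.959

initial: κ=0.6848, φ=278.77°, ℓ=0.9634
cmd 1: set κ=0.1806 → (κ,φ,ℓ)=(0.1806,278.77°,0.9634) → tip=(0.0127,-0.0826,0.9585)
cmd 2: set φ=219.70° → (κ,φ,ℓ)=(0.1806,219.70°,0.9634) → tip=(-0.0643,-0.0534,0.9585)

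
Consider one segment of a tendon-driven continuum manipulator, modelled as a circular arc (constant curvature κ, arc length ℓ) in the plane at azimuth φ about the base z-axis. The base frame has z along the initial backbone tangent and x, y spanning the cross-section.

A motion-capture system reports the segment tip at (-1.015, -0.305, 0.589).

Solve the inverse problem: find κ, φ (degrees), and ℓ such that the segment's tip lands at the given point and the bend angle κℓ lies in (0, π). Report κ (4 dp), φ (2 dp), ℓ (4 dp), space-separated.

ρ = √(x²+y²) = √(-1.015² + -0.305²) = 1.05983
φ = atan2(y, x) mod 360° = atan2(-0.305, -1.015) = 196.7251°
|p|² = ρ² + z² = 1.05983² + 0.589² = 1.47017
κ = 2ρ / |p|² = 2×1.05983 / 1.47017 = 1.44178
θ = 2·atan2(ρ, z) = 2·atan2(1.05983, 0.589) = 2.12710 rad
ℓ = θ/κ = 2.12710/1.44178 = 1.47533

1.4418 196.73 1.4753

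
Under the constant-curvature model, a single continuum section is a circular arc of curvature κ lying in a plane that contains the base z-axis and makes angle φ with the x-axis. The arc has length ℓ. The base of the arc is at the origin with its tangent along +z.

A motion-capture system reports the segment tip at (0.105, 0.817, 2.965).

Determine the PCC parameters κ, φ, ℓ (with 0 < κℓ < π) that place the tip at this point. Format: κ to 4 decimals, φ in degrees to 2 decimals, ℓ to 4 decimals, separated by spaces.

0.1740 82.68 3.1153

ρ = √(x²+y²) = √(0.105² + 0.817²) = 0.82372
φ = atan2(y, x) mod 360° = atan2(0.817, 0.105) = 82.6766°
|p|² = ρ² + z² = 0.82372² + 2.965² = 9.46974
κ = 2ρ / |p|² = 2×0.82372 / 9.46974 = 0.17397
θ = 2·atan2(ρ, z) = 2·atan2(0.82372, 2.965) = 0.54196 rad
ℓ = θ/κ = 0.54196/0.17397 = 3.11528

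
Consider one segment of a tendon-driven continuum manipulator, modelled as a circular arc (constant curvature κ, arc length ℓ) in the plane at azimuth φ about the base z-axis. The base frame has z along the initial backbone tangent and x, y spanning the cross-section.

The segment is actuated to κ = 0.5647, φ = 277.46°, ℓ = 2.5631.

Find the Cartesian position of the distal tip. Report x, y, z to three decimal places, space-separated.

0.202 -1.540 1.757

θ = κ·ℓ = 0.5647 × 2.5631 = 1.44738 rad
ρ = (1 − cos θ)/κ = (1 − 0.12310)/0.5647 = 1.55286
z = sin θ / κ = 0.99239/0.5647 = 1.75738
x = ρ cos φ = 1.55286 × cos(277.46°) = 0.20161
y = ρ sin φ = 1.55286 × sin(277.46°) = -1.53971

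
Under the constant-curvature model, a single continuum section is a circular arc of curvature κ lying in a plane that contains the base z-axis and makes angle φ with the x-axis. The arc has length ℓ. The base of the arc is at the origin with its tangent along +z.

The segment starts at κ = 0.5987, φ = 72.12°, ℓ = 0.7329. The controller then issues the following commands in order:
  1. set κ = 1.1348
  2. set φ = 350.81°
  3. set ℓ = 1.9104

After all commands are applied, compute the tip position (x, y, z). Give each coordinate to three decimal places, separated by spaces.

1.359 -0.220 0.729

initial: κ=0.5987, φ=72.12°, ℓ=0.7329
cmd 1: set κ=1.1348 → (κ,φ,ℓ)=(1.1348,72.12°,0.7329) → tip=(0.0883,0.2737,0.6513)
cmd 2: set φ=350.81° → (κ,φ,ℓ)=(1.1348,350.81°,0.7329) → tip=(0.2839,-0.0459,0.6513)
cmd 3: set ℓ=1.9104 → (κ,φ,ℓ)=(1.1348,350.81°,1.9104) → tip=(1.3590,-0.2199,0.7287)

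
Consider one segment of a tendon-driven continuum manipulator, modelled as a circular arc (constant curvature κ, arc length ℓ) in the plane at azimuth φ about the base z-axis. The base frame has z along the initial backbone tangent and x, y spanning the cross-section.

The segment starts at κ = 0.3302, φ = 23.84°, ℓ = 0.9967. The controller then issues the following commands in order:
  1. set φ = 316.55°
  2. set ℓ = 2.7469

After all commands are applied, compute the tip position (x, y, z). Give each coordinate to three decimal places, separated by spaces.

0.844 -0.800 2.385

initial: κ=0.3302, φ=23.84°, ℓ=0.9967
cmd 1: set φ=316.55° → (κ,φ,ℓ)=(0.3302,316.55°,0.9967) → tip=(0.1180,-0.1118,0.9788)
cmd 2: set ℓ=2.7469 → (κ,φ,ℓ)=(0.3302,316.55°,2.7469) → tip=(0.8441,-0.7996,2.3854)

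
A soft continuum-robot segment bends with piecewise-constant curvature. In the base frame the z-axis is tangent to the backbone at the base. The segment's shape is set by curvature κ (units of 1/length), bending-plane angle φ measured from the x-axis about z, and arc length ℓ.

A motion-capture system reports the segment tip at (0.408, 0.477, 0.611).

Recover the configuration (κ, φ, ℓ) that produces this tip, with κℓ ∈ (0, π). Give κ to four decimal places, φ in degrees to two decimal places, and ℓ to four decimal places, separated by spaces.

ρ = √(x²+y²) = √(0.408² + 0.477²) = 0.62769
φ = atan2(y, x) mod 360° = atan2(0.477, 0.408) = 49.4581°
|p|² = ρ² + z² = 0.62769² + 0.611² = 0.76731
κ = 2ρ / |p|² = 2×0.62769 / 0.76731 = 1.63607
θ = 2·atan2(ρ, z) = 2·atan2(0.62769, 0.611) = 1.59774 rad
ℓ = θ/κ = 1.59774/1.63607 = 0.97657

1.6361 49.46 0.9766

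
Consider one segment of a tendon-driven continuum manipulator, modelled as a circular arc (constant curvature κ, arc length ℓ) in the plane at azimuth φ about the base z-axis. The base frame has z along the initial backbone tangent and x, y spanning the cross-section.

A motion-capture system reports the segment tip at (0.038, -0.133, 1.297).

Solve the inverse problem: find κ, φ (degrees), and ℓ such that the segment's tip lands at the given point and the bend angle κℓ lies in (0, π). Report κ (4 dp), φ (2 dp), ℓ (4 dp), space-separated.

0.1626 285.95 1.3068

ρ = √(x²+y²) = √(0.038² + -0.133²) = 0.13832
φ = atan2(y, x) mod 360° = atan2(-0.133, 0.038) = 285.9454°
|p|² = ρ² + z² = 0.13832² + 1.297² = 1.70134
κ = 2ρ / |p|² = 2×0.13832 / 1.70134 = 0.16260
θ = 2·atan2(ρ, z) = 2·atan2(0.13832, 1.297) = 0.21249 rad
ℓ = θ/κ = 0.21249/0.16260 = 1.30681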